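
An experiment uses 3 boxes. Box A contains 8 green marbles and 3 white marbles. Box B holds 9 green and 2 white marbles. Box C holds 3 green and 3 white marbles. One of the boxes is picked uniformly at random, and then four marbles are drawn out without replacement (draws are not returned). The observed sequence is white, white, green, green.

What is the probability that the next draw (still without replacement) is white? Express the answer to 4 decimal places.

Compute the likelihood of the observed sequence for each case: P(data | box A) = (3/11)(2/10)(8/9)(7/8) = 7/165; P(data | box B) = (2/11)(1/10)(9/9)(8/8) = 1/55; P(data | box C) = (3/6)(2/5)(3/4)(2/3) = 1/10.
Weighting by the prior gives 1/3 · 7/165 = 7/495, 1/3 · 1/55 = 1/165, 1/3 · 1/10 = 1/30; summing to 53/990.
The posterior is then P(box A | data) = 14/53, P(box B | data) = 6/53, P(box C | data) = 33/53.
The predictive probability is P(white next | data) = (1/7)(14/53) + (0)(6/53) + (1/2)(33/53) = 37/106.

0.3491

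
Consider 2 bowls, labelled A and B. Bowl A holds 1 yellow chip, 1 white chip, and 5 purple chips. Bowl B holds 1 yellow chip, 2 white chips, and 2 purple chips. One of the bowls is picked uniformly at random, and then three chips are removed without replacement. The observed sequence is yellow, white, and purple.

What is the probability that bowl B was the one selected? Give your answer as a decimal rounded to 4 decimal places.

0.7368

Under each hypothesis, the probability of the observed sequence is: P(data | bowl A) = (1/7)(1/6)(5/5) = 1/42; P(data | bowl B) = (1/5)(2/4)(2/3) = 1/15.
Multiplying each by its prior: 1/2 · 1/42 = 1/84, 1/2 · 1/15 = 1/30; with total 19/420.
Hence P(bowl B | data) = (1/30) / (19/420) = 14/19.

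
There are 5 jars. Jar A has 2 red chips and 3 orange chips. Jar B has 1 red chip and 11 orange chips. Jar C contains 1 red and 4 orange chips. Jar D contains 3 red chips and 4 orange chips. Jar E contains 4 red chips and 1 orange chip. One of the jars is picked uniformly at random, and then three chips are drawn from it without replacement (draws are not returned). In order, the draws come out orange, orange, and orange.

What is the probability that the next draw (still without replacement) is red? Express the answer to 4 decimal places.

For each hypothesis, P(data | H) works out to: P(data | jar A) = (3/5)(2/4)(1/3) = 1/10; P(data | jar B) = (11/12)(10/11)(9/10) = 3/4; P(data | jar C) = (4/5)(3/4)(2/3) = 2/5; P(data | jar D) = (4/7)(3/6)(2/5) = 4/35; P(data | jar E) = (1/5)(0/4) = 0.
Multiplying each by its prior: 1/5 · 1/10 = 1/50, 1/5 · 3/4 = 3/20, 1/5 · 2/5 = 2/25, 1/5 · 4/35 = 4/175, 1/5 · 0 = 0; with total 191/700.
Dividing through by the total gives posterior P(jar A | data) = 14/191, P(jar B | data) = 105/191, P(jar C | data) = 56/191, P(jar D | data) = 16/191, P(jar E | data) = 0.
So P(red next | data) = Σ P(red next | H) P(H | data) = (1)(14/191) + (1/9)(105/191) + (1/2)(56/191) + (3/4)(16/191) = 197/573.

0.3438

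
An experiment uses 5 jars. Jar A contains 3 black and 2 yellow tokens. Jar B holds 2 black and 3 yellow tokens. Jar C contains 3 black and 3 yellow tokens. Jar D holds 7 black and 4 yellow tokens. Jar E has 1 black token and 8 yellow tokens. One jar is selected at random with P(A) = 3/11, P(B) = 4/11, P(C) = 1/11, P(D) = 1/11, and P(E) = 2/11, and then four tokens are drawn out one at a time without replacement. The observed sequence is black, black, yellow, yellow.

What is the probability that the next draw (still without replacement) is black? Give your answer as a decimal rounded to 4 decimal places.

0.4579

For each hypothesis, P(data | H) works out to: P(data | jar A) = (3/5)(2/4)(2/3)(1/2) = 0.1; P(data | jar B) = (2/5)(1/4)(3/3)(2/2) = 0.1; P(data | jar C) = (3/6)(2/5)(3/4)(2/3) = 0.1; P(data | jar D) = (7/11)(6/10)(4/9)(3/8) = 0.063636; P(data | jar E) = (1/9)(0/8) = 0.
Multiplying each by its prior: 3/11 · 0.1 = 0.027273, 4/11 · 0.1 = 0.036364, 1/11 · 0.1 = 0.0090909, 1/11 · 0.063636 = 0.0057851, 2/11 · 0 = 0; with total 0.078512.
The posterior is then P(jar A | data) = 0.34737, P(jar B | data) = 0.46316, P(jar C | data) = 0.11579, P(jar D | data) = 0.073684, P(jar E | data) = 0.
So P(black next | data) = Σ P(black next | H) P(H | data) = (1)(0.34737) + (0)(0.46316) + (1/2)(0.11579) + (5/7)(0.073684) = 0.45789.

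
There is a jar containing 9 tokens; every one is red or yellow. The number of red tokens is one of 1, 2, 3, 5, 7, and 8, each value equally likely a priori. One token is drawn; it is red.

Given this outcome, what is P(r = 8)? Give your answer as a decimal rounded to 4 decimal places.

Compute the likelihood of this draw for each case: P(data | r = 1) = (1/9) = 1/9; P(data | r = 2) = (2/9) = 2/9; P(data | r = 3) = (3/9) = 1/3; P(data | r = 5) = (5/9) = 5/9; P(data | r = 7) = (7/9) = 7/9; P(data | r = 8) = (8/9) = 8/9.
The prior-weighted likelihoods are 1/6 · 1/9 = 1/54, 1/6 · 2/9 = 1/27, 1/6 · 1/3 = 1/18, 1/6 · 5/9 = 5/54, 1/6 · 7/9 = 7/54, 1/6 · 8/9 = 4/27; these sum to 13/27.
Therefore the posterior P(r = 8 | data) = (4/27) / (13/27) = 4/13.

0.3077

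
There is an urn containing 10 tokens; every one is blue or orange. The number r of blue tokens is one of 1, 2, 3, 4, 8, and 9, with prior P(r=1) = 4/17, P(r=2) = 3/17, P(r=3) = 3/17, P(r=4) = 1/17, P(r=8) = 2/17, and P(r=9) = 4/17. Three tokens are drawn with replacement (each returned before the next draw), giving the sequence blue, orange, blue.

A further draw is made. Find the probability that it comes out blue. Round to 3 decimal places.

Under each hypothesis, the probability of the observed sequence is: P(data | r = 1) = (1/10)(9/10)(1/10) = 0.009; P(data | r = 2) = (2/10)(8/10)(2/10) = 0.032; P(data | r = 3) = (3/10)(7/10)(3/10) = 0.063; P(data | r = 4) = (4/10)(6/10)(4/10) = 0.096; P(data | r = 8) = (8/10)(2/10)(8/10) = 0.128; P(data | r = 9) = (9/10)(1/10)(9/10) = 0.081.
Multiplying each by its prior: 4/17 · 0.009 = 0.0021176, 3/17 · 0.032 = 0.0056471, 3/17 · 0.063 = 0.011118, 1/17 · 0.096 = 0.0056471, 2/17 · 0.128 = 0.015059, 4/17 · 0.081 = 0.019059; summing to 0.058647.
Normalising, the posterior is P(r = 1 | data) = 0.036108, P(r = 2 | data) = 0.096289, P(r = 3 | data) = 0.18957, P(r = 4 | data) = 0.096289, P(r = 8 | data) = 0.25677, P(r = 9 | data) = 0.32497.
So P(blue next | data) = Σ P(blue next | H) P(H | data) = (1/10)(0.036108) + (1/5)(0.096289) + (3/10)(0.18957) + (2/5)(0.096289) + (4/5)(0.25677) + (9/10)(0.32497) = 0.61615.

0.616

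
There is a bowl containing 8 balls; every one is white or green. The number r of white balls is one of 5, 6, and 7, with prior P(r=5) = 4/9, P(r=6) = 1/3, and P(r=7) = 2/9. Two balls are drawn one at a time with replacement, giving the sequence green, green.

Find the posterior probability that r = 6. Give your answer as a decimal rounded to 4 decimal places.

Under each hypothesis, the probability of the observed sequence is: P(data | r = 5) = (3/8)(3/8) = 9/64; P(data | r = 6) = (2/8)(2/8) = 1/16; P(data | r = 7) = (1/8)(1/8) = 1/64.
The prior-weighted likelihoods are 4/9 · 9/64 = 1/16, 1/3 · 1/16 = 1/48, 2/9 · 1/64 = 1/288; with total 25/288.
Therefore the posterior P(r = 6 | data) = (1/48) / (25/288) = 6/25.

0.2400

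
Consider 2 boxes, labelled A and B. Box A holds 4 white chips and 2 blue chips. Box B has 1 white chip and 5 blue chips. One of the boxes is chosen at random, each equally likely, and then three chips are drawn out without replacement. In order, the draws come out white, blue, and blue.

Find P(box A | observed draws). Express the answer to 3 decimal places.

0.286

For each hypothesis, P(data | H) works out to: P(data | box A) = (4/6)(2/5)(1/4) = 1/15; P(data | box B) = (1/6)(5/5)(4/4) = 1/6.
Weighting by the prior gives 1/2 · 1/15 = 1/30, 1/2 · 1/6 = 1/12; these sum to 7/60.
By Bayes' rule, P(box A | data) = (1/30) / (7/60) = 2/7.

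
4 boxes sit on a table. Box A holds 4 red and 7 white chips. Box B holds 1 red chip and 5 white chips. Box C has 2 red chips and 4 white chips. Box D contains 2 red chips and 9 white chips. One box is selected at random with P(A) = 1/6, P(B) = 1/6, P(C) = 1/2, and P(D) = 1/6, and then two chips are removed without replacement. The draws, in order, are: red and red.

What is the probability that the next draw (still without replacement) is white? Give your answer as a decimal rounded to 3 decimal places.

Compute the likelihood of the observed sequence for each case: P(data | box A) = (4/11)(3/10) = 6/55; P(data | box B) = (1/6)(0/5) = 0; P(data | box C) = (2/6)(1/5) = 1/15; P(data | box D) = (2/11)(1/10) = 1/55.
The prior-weighted likelihoods are 1/6 · 6/55 = 1/55, 1/6 · 0 = 0, 1/2 · 1/15 = 1/30, 1/6 · 1/55 = 1/330; these sum to 3/55.
Normalising, the posterior is P(box A | data) = 1/3, P(box B | data) = 0, P(box C | data) = 11/18, P(box D | data) = 1/18.
The predictive probability is P(white next | data) = (7/9)(1/3) + (1)(11/18) + (1)(1/18) = 25/27.

0.926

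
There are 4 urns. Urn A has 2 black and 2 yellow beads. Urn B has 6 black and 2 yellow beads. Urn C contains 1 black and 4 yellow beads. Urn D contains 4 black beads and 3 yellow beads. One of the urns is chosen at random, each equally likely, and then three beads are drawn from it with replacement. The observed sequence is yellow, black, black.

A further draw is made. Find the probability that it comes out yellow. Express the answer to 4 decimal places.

For each hypothesis, P(data | H) works out to: P(data | urn A) = (2/4)(2/4)(2/4) = 0.125; P(data | urn B) = (2/8)(6/8)(6/8) = 0.14062; P(data | urn C) = (4/5)(1/5)(1/5) = 0.032; P(data | urn D) = (3/7)(4/7)(4/7) = 0.13994.
The prior-weighted likelihoods are 1/4 · 0.125 = 0.03125, 1/4 · 0.14062 = 0.035156, 1/4 · 0.032 = 0.008, 1/4 · 0.13994 = 0.034985; these sum to 0.10939.
Dividing through by the total gives posterior P(urn A | data) = 0.28567, P(urn B | data) = 0.32138, P(urn C | data) = 0.073132, P(urn D | data) = 0.31982.
So P(yellow next | data) = Σ P(yellow next | H) P(H | data) = (1/2)(0.28567) + (1/4)(0.32138) + (4/5)(0.073132) + (3/7)(0.31982) = 0.41875.

0.4188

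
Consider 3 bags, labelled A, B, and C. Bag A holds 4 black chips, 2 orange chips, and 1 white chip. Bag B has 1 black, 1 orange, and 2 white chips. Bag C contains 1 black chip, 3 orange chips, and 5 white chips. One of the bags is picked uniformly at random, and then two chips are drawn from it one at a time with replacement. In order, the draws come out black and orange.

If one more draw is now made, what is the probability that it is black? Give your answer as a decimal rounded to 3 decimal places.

0.430

The likelihood of the observed sequence under each hypothesis: P(data | bag A) = (4/7)(2/7) = 0.16327; P(data | bag B) = (1/4)(1/4) = 0.0625; P(data | bag C) = (1/9)(3/9) = 0.037037.
Weighting by the prior gives 1/3 · 0.16327 = 0.054422, 1/3 · 0.0625 = 0.020833, 1/3 · 0.037037 = 0.012346; these sum to 0.087601.
Normalising, the posterior is P(bag A | data) = 0.62125, P(bag B | data) = 0.23782, P(bag C | data) = 0.14093.
So P(black next | data) = Σ P(black next | H) P(H | data) = (4/7)(0.62125) + (1/4)(0.23782) + (1/9)(0.14093) = 0.43011.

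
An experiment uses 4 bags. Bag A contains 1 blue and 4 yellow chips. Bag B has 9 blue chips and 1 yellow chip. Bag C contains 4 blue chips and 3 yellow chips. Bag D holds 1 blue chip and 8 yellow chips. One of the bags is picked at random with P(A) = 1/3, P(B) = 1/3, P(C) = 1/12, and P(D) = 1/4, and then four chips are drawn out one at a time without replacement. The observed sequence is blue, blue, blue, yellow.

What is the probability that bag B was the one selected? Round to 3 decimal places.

0.824

Compute the likelihood of the observed sequence for each case: P(data | bag A) = (1/5)(0/4) = 0; P(data | bag B) = (9/10)(8/9)(7/8)(1/7) = 1/10; P(data | bag C) = (4/7)(3/6)(2/5)(3/4) = 3/35; P(data | bag D) = (1/9)(0/8) = 0.
Multiplying each by its prior: 1/3 · 0 = 0, 1/3 · 1/10 = 1/30, 1/12 · 3/35 = 1/140, 1/4 · 0 = 0; these sum to 17/420.
So P(bag B | data) = (1/30) / (17/420) = 14/17.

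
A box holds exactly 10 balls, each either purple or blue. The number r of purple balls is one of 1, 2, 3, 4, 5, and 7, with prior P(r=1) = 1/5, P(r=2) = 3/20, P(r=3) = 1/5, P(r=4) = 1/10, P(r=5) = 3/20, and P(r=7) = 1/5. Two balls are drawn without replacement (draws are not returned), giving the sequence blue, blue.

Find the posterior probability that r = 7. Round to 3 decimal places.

Under each hypothesis, the probability of the observed sequence is: P(data | r = 1) = (9/10)(8/9) = 4/5; P(data | r = 2) = (8/10)(7/9) = 28/45; P(data | r = 3) = (7/10)(6/9) = 7/15; P(data | r = 4) = (6/10)(5/9) = 1/3; P(data | r = 5) = (5/10)(4/9) = 2/9; P(data | r = 7) = (3/10)(2/9) = 1/15.
Multiplying each by its prior: 1/5 · 4/5 = 4/25, 3/20 · 28/45 = 7/75, 1/5 · 7/15 = 7/75, 1/10 · 1/3 = 1/30, 3/20 · 2/9 = 1/30, 1/5 · 1/15 = 1/75; these sum to 32/75.
By Bayes' rule, P(r = 7 | data) = (1/75) / (32/75) = 1/32.

0.031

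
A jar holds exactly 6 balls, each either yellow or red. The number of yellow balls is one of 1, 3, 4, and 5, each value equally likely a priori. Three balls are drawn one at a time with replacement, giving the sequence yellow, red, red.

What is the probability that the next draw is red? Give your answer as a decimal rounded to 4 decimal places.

For each hypothesis, P(data | H) works out to: P(data | r = 1) = (1/6)(5/6)(5/6) = 25/216; P(data | r = 3) = (3/6)(3/6)(3/6) = 1/8; P(data | r = 4) = (4/6)(2/6)(2/6) = 2/27; P(data | r = 5) = (5/6)(1/6)(1/6) = 5/216.
The prior-weighted likelihoods are 1/4 · 25/216 = 25/864, 1/4 · 1/8 = 1/32, 1/4 · 2/27 = 1/54, 1/4 · 5/216 = 5/864; summing to 73/864.
Dividing through by the total gives posterior P(r = 1 | data) = 25/73, P(r = 3 | data) = 27/73, P(r = 4 | data) = 16/73, P(r = 5 | data) = 5/73.
The predictive probability is P(red next | data) = (5/6)(25/73) + (1/2)(27/73) + (1/3)(16/73) + (1/6)(5/73) = 81/146.

0.5548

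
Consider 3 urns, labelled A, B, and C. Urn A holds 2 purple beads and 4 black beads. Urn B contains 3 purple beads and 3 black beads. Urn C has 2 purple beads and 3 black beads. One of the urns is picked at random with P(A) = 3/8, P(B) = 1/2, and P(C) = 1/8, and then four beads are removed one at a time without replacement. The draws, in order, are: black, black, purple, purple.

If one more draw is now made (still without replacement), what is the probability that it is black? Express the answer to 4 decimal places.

The likelihood of the observed sequence under each hypothesis: P(data | urn A) = (4/6)(3/5)(2/4)(1/3) = 1/15; P(data | urn B) = (3/6)(2/5)(3/4)(2/3) = 1/10; P(data | urn C) = (3/5)(2/4)(2/3)(1/2) = 1/10.
Weighting by the prior gives 3/8 · 1/15 = 1/40, 1/2 · 1/10 = 1/20, 1/8 · 1/10 = 1/80; these sum to 7/80.
The posterior is then P(urn A | data) = 2/7, P(urn B | data) = 4/7, P(urn C | data) = 1/7.
The predictive probability is P(black next | data) = (1)(2/7) + (1/2)(4/7) + (1)(1/7) = 5/7.

0.7143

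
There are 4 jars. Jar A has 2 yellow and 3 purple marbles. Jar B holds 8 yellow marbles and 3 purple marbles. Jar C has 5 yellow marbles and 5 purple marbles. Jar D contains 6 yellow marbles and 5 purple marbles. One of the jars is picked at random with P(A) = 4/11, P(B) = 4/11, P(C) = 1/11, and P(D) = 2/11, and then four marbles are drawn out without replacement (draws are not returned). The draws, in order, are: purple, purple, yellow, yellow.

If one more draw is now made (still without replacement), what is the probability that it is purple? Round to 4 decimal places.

The likelihood of the observed sequence under each hypothesis: P(data | jar A) = (3/5)(2/4)(2/3)(1/2) = 0.1; P(data | jar B) = (3/11)(2/10)(8/9)(7/8) = 0.042424; P(data | jar C) = (5/10)(4/9)(5/8)(4/7) = 0.079365; P(data | jar D) = (5/11)(4/10)(6/9)(5/8) = 0.075758.
The prior-weighted likelihoods are 4/11 · 0.1 = 0.036364, 4/11 · 0.042424 = 0.015427, 1/11 · 0.079365 = 0.007215, 2/11 · 0.075758 = 0.013774; summing to 0.07278.
Normalising, the posterior is P(jar A | data) = 0.49964, P(jar B | data) = 0.21197, P(jar C | data) = 0.099135, P(jar D | data) = 0.18926.
Averaging over the posterior, P(purple next | data) = (1)(0.49964) + (1/7)(0.21197) + (1/2)(0.099135) + (3/7)(0.18926) = 0.6606.

0.6606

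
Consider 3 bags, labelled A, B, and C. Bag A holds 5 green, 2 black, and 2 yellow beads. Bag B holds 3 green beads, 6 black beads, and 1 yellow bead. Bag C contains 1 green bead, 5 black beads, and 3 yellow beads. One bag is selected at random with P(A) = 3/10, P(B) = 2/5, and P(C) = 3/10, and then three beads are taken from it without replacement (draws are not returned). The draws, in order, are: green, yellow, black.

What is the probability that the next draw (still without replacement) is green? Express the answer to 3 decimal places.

0.350

For each hypothesis, P(data | H) works out to: P(data | bag A) = (5/9)(2/8)(2/7) = 0.039683; P(data | bag B) = (3/10)(1/9)(6/8) = 0.025; P(data | bag C) = (1/9)(3/8)(5/7) = 0.029762.
Weighting by the prior gives 3/10 · 0.039683 = 0.011905, 2/5 · 0.025 = 0.01, 3/10 · 0.029762 = 0.0089286; these sum to 0.030833.
Dividing through by the total gives posterior P(bag A | data) = 0.3861, P(bag B | data) = 0.32432, P(bag C | data) = 0.28958.
The predictive probability is P(green next | data) = (2/3)(0.3861) + (2/7)(0.32432) + (0)(0.28958) = 0.35006.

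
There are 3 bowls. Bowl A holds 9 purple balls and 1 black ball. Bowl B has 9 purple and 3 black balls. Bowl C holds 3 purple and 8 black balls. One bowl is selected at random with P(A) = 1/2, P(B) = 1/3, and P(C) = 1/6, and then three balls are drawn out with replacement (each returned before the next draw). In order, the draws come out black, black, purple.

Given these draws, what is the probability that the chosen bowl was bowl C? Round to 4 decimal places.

0.5443

Compute the likelihood of the observed sequence for each case: P(data | bowl A) = (1/10)(1/10)(9/10) = 0.009; P(data | bowl B) = (3/12)(3/12)(9/12) = 0.046875; P(data | bowl C) = (8/11)(8/11)(3/11) = 0.14425.
The prior-weighted likelihoods are 1/2 · 0.009 = 0.0045, 1/3 · 0.046875 = 0.015625, 1/6 · 0.14425 = 0.024042; summing to 0.044167.
Therefore the posterior P(bowl C | data) = (0.024042) / (0.044167) = 0.54434.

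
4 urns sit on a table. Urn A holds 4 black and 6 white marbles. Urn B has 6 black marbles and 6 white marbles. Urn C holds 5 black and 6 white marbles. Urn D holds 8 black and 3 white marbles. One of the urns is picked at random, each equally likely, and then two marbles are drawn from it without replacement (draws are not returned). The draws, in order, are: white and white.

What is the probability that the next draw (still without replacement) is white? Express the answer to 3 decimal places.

0.433

The likelihood of the observed sequence under each hypothesis: P(data | urn A) = (6/10)(5/9) = 0.33333; P(data | urn B) = (6/12)(5/11) = 0.22727; P(data | urn C) = (6/11)(5/10) = 0.27273; P(data | urn D) = (3/11)(2/10) = 0.054545.
Multiplying each by its prior: 1/4 · 0.33333 = 0.083333, 1/4 · 0.22727 = 0.056818, 1/4 · 0.27273 = 0.068182, 1/4 · 0.054545 = 0.013636; summing to 0.22197.
The posterior is then P(urn A | data) = 0.37543, P(urn B | data) = 0.25597, P(urn C | data) = 0.30717, P(urn D | data) = 0.061433.
Averaging over the posterior, P(white next | data) = (1/2)(0.37543) + (2/5)(0.25597) + (4/9)(0.30717) + (1/9)(0.061433) = 0.43345.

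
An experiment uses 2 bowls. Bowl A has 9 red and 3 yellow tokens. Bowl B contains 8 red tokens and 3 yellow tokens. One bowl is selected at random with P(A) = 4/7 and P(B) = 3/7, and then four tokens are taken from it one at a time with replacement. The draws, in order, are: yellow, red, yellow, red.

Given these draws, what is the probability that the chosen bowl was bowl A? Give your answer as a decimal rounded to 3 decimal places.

For each hypothesis, P(data | H) works out to: P(data | bowl A) = (3/12)(9/12)(3/12)(9/12) = 0.035156; P(data | bowl B) = (3/11)(8/11)(3/11)(8/11) = 0.039342.
The prior-weighted likelihoods are 4/7 · 0.035156 = 0.020089, 3/7 · 0.039342 = 0.016861; summing to 0.03695.
Therefore the posterior P(bowl A | data) = (0.020089) / (0.03695) = 0.54369.

0.544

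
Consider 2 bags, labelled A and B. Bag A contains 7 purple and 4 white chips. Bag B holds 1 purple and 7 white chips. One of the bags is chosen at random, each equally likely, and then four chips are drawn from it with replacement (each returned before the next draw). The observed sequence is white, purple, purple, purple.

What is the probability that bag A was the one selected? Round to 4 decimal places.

For each hypothesis, P(data | H) works out to: P(data | bag A) = (4/11)(7/11)(7/11)(7/11) = 0.093709; P(data | bag B) = (7/8)(1/8)(1/8)(1/8) = 0.001709.
The prior-weighted likelihoods are 1/2 · 0.093709 = 0.046855, 1/2 · 0.001709 = 0.00085449; summing to 0.047709.
Therefore the posterior P(bag A | data) = (0.046855) / (0.047709) = 0.98209.

0.9821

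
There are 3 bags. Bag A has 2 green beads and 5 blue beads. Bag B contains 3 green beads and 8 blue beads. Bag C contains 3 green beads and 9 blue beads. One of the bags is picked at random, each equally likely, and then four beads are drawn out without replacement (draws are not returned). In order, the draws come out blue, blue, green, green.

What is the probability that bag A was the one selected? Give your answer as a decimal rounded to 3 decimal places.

0.377

For each hypothesis, P(data | H) works out to: P(data | bag A) = (5/7)(4/6)(2/5)(1/4) = 0.047619; P(data | bag B) = (8/11)(7/10)(3/9)(2/8) = 0.042424; P(data | bag C) = (9/12)(8/11)(3/10)(2/9) = 0.036364.
Multiplying each by its prior: 1/3 · 0.047619 = 0.015873, 1/3 · 0.042424 = 0.014141, 1/3 · 0.036364 = 0.012121; summing to 0.042136.
So P(bag A | data) = (0.015873) / (0.042136) = 0.37671.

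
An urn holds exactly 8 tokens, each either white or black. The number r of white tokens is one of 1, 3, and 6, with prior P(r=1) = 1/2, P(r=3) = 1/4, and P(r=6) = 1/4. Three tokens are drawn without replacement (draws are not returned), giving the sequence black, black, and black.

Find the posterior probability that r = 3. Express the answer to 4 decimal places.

0.1250

Under each hypothesis, the probability of the observed sequence is: P(data | r = 1) = (7/8)(6/7)(5/6) = 5/8; P(data | r = 3) = (5/8)(4/7)(3/6) = 5/28; P(data | r = 6) = (2/8)(1/7)(0/6) = 0.
Multiplying each by its prior: 1/2 · 5/8 = 5/16, 1/4 · 5/28 = 5/112, 1/4 · 0 = 0; with total 5/14.
Hence P(r = 3 | data) = (5/112) / (5/14) = 1/8.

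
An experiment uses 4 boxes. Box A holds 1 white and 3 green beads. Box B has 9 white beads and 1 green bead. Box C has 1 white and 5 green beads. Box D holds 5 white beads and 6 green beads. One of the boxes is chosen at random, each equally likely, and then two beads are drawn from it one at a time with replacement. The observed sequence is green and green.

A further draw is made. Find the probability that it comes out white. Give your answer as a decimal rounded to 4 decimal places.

The likelihood of the observed sequence under each hypothesis: P(data | box A) = (3/4)(3/4) = 0.5625; P(data | box B) = (1/10)(1/10) = 0.01; P(data | box C) = (5/6)(5/6) = 0.69444; P(data | box D) = (6/11)(6/11) = 0.29752.
Weighting by the prior gives 1/4 · 0.5625 = 0.14062, 1/4 · 0.01 = 0.0025, 1/4 · 0.69444 = 0.17361, 1/4 · 0.29752 = 0.07438; summing to 0.39112.
Dividing through by the total gives posterior P(box A | data) = 0.35955, P(box B | data) = 0.006392, P(box C | data) = 0.44389, P(box D | data) = 0.19017.
So P(white next | data) = Σ P(white next | H) P(H | data) = (1/4)(0.35955) + (9/10)(0.006392) + (1/6)(0.44389) + (5/11)(0.19017) = 0.25606.

0.2561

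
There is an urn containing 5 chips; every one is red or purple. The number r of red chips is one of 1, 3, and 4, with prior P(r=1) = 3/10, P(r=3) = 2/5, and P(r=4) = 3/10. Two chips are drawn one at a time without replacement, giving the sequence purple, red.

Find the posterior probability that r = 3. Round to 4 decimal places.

The likelihood of the observed sequence under each hypothesis: P(data | r = 1) = (4/5)(1/4) = 1/5; P(data | r = 3) = (2/5)(3/4) = 3/10; P(data | r = 4) = (1/5)(4/4) = 1/5.
Multiplying each by its prior: 3/10 · 1/5 = 3/50, 2/5 · 3/10 = 3/25, 3/10 · 1/5 = 3/50; summing to 6/25.
By Bayes' rule, P(r = 3 | data) = (3/25) / (6/25) = 1/2.

0.5000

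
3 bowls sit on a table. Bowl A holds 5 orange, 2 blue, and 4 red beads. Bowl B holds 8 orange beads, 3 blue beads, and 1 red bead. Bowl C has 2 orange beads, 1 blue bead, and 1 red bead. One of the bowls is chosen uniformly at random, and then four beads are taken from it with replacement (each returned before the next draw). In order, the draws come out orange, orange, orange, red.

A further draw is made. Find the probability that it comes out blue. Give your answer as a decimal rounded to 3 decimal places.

Compute the likelihood of the observed sequence for each case: P(data | bowl A) = (5/11)(5/11)(5/11)(4/11) = 0.034151; P(data | bowl B) = (8/12)(8/12)(8/12)(1/12) = 0.024691; P(data | bowl C) = (2/4)(2/4)(2/4)(1/4) = 0.03125.
Multiplying each by its prior: 1/3 · 0.034151 = 0.011384, 1/3 · 0.024691 = 0.0082305, 1/3 · 0.03125 = 0.010417; summing to 0.030031.
Dividing through by the total gives posterior P(bowl A | data) = 0.37906, P(bowl B | data) = 0.27407, P(bowl C | data) = 0.34687.
Averaging over the posterior, P(blue next | data) = (2/11)(0.37906) + (1/4)(0.27407) + (1/4)(0.34687) = 0.22415.

0.224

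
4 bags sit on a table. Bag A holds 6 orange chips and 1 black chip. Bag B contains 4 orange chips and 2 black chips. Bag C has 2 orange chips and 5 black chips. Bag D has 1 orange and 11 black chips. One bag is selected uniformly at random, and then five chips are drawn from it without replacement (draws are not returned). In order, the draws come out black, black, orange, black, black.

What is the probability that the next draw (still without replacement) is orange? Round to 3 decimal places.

The likelihood of the observed sequence under each hypothesis: P(data | bag A) = (1/7)(0/6) = 0; P(data | bag B) = (2/6)(1/5)(4/4)(0/3) = 0; P(data | bag C) = (5/7)(4/6)(2/5)(3/4)(2/3) = 2/21; P(data | bag D) = (11/12)(10/11)(1/10)(9/9)(8/8) = 1/12.
The prior-weighted likelihoods are 1/4 · 0 = 0, 1/4 · 0 = 0, 1/4 · 2/21 = 1/42, 1/4 · 1/12 = 1/48; with total 5/112.
Normalising, the posterior is P(bag A | data) = 0, P(bag B | data) = 0, P(bag C | data) = 8/15, P(bag D | data) = 7/15.
The predictive probability is P(orange next | data) = (1/2)(8/15) + (0)(7/15) = 4/15.

0.267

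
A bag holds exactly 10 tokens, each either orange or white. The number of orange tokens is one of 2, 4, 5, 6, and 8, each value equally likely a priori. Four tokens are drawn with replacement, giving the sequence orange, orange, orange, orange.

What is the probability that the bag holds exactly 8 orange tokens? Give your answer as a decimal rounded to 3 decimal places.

Under each hypothesis, the probability of the observed sequence is: P(data | r = 2) = (2/10)(2/10)(2/10)(2/10) = 0.0016; P(data | r = 4) = (4/10)(4/10)(4/10)(4/10) = 0.0256; P(data | r = 5) = (5/10)(5/10)(5/10)(5/10) = 0.0625; P(data | r = 6) = (6/10)(6/10)(6/10)(6/10) = 0.1296; P(data | r = 8) = (8/10)(8/10)(8/10)(8/10) = 0.4096.
Weighting by the prior gives 1/5 · 0.0016 = 0.00032, 1/5 · 0.0256 = 0.00512, 1/5 · 0.0625 = 0.0125, 1/5 · 0.1296 = 0.02592, 1/5 · 0.4096 = 0.08192; with total 0.12578.
By Bayes' rule, P(r = 8 | data) = (0.08192) / (0.12578) = 0.6513.

0.651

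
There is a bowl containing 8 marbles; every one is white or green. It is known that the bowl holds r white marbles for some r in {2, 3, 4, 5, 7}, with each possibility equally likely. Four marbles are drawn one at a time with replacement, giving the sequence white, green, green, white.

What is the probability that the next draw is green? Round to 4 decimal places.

The likelihood of the observed sequence under each hypothesis: P(data | r = 2) = (2/8)(6/8)(6/8)(2/8) = 0.035156; P(data | r = 3) = (3/8)(5/8)(5/8)(3/8) = 0.054932; P(data | r = 4) = (4/8)(4/8)(4/8)(4/8) = 0.0625; P(data | r = 5) = (5/8)(3/8)(3/8)(5/8) = 0.054932; P(data | r = 7) = (7/8)(1/8)(1/8)(7/8) = 0.011963.
The prior-weighted likelihoods are 1/5 · 0.035156 = 0.0070313, 1/5 · 0.054932 = 0.010986, 1/5 · 0.0625 = 0.0125, 1/5 · 0.054932 = 0.010986, 1/5 · 0.011963 = 0.0023926; these sum to 0.043896.
The posterior is then P(r = 2 | data) = 0.16018, P(r = 3 | data) = 0.25028, P(r = 4 | data) = 0.28476, P(r = 5 | data) = 0.25028, P(r = 7 | data) = 0.054505.
Averaging over the posterior, P(green next | data) = (3/4)(0.16018) + (5/8)(0.25028) + (1/2)(0.28476) + (3/8)(0.25028) + (1/8)(0.054505) = 0.51961.

0.5196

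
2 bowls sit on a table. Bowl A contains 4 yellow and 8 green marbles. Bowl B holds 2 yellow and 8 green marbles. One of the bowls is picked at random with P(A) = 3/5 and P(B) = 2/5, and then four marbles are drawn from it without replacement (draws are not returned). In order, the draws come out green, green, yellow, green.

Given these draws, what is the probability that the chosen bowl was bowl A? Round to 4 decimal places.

For each hypothesis, P(data | H) works out to: P(data | bowl A) = (8/12)(7/11)(4/10)(6/9) = 56/495; P(data | bowl B) = (8/10)(7/9)(2/8)(6/7) = 2/15.
The prior-weighted likelihoods are 3/5 · 56/495 = 56/825, 2/5 · 2/15 = 4/75; these sum to 4/33.
So P(bowl A | data) = (56/825) / (4/33) = 14/25.

0.5600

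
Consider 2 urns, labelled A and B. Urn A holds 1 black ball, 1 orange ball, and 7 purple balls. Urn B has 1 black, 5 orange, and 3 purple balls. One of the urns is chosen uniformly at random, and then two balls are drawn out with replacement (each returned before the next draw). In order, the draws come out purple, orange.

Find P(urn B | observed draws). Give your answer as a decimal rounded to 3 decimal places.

0.682

Compute the likelihood of the observed sequence for each case: P(data | urn A) = (7/9)(1/9) = 7/81; P(data | urn B) = (3/9)(5/9) = 5/27.
The prior-weighted likelihoods are 1/2 · 7/81 = 7/162, 1/2 · 5/27 = 5/54; with total 11/81.
So P(urn B | data) = (5/54) / (11/81) = 15/22.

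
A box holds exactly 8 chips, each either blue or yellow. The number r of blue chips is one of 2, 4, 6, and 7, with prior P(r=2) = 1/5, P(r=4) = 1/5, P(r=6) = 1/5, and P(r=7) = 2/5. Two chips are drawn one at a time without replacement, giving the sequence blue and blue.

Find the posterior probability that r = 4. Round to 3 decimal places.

0.094

For each hypothesis, P(data | H) works out to: P(data | r = 2) = (2/8)(1/7) = 1/28; P(data | r = 4) = (4/8)(3/7) = 3/14; P(data | r = 6) = (6/8)(5/7) = 15/28; P(data | r = 7) = (7/8)(6/7) = 3/4.
Multiplying each by its prior: 1/5 · 1/28 = 1/140, 1/5 · 3/14 = 3/70, 1/5 · 15/28 = 3/28, 2/5 · 3/4 = 3/10; summing to 16/35.
Hence P(r = 4 | data) = (3/70) / (16/35) = 3/32.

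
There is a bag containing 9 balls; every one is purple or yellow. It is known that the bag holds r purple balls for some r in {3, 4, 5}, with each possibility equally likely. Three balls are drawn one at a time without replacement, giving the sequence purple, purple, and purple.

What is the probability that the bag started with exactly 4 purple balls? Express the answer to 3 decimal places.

Under each hypothesis, the probability of the observed sequence is: P(data | r = 3) = (3/9)(2/8)(1/7) = 1/84; P(data | r = 4) = (4/9)(3/8)(2/7) = 1/21; P(data | r = 5) = (5/9)(4/8)(3/7) = 5/42.
Multiplying each by its prior: 1/3 · 1/84 = 1/252, 1/3 · 1/21 = 1/63, 1/3 · 5/42 = 5/126; these sum to 5/84.
Hence P(r = 4 | data) = (1/63) / (5/84) = 4/15.

0.267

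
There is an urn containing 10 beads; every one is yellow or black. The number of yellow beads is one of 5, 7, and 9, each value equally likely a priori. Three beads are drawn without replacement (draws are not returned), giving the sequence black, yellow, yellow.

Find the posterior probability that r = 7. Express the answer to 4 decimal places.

Compute the likelihood of the observed sequence for each case: P(data | r = 5) = (5/10)(5/9)(4/8) = 0.13889; P(data | r = 7) = (3/10)(7/9)(6/8) = 0.175; P(data | r = 9) = (1/10)(9/9)(8/8) = 0.1.
The prior-weighted likelihoods are 1/3 · 0.13889 = 0.046296, 1/3 · 0.175 = 0.058333, 1/3 · 0.1 = 0.033333; with total 0.13796.
Therefore the posterior P(r = 7 | data) = (0.058333) / (0.13796) = 0.42282.

0.4228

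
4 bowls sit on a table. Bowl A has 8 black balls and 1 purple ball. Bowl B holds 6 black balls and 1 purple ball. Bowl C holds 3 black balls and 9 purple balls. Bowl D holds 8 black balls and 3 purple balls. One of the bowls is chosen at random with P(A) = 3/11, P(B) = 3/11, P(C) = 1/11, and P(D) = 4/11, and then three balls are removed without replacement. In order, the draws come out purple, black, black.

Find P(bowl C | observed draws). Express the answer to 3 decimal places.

0.028

For each hypothesis, P(data | H) works out to: P(data | bowl A) = (1/9)(8/8)(7/7) = 0.11111; P(data | bowl B) = (1/7)(6/6)(5/5) = 0.14286; P(data | bowl C) = (9/12)(3/11)(2/10) = 0.040909; P(data | bowl D) = (3/11)(8/10)(7/9) = 0.1697.
Weighting by the prior gives 3/11 · 0.11111 = 0.030303, 3/11 · 0.14286 = 0.038961, 1/11 · 0.040909 = 0.003719, 4/11 · 0.1697 = 0.061708; with total 0.13469.
Hence P(bowl C | data) = (0.003719) / (0.13469) = 0.027611.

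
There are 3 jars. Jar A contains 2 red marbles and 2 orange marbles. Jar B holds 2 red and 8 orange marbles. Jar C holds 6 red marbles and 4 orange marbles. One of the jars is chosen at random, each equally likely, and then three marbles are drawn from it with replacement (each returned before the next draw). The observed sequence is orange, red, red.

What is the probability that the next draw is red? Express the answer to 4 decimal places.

0.5159

For each hypothesis, P(data | H) works out to: P(data | jar A) = (2/4)(2/4)(2/4) = 0.125; P(data | jar B) = (8/10)(2/10)(2/10) = 0.032; P(data | jar C) = (4/10)(6/10)(6/10) = 0.144.
Weighting by the prior gives 1/3 · 0.125 = 0.041667, 1/3 · 0.032 = 0.010667, 1/3 · 0.144 = 0.048; these sum to 0.10033.
The posterior is then P(jar A | data) = 0.41528, P(jar B | data) = 0.10631, P(jar C | data) = 0.47841.
Averaging over the posterior, P(red next | data) = (1/2)(0.41528) + (1/5)(0.10631) + (3/5)(0.47841) = 0.51595.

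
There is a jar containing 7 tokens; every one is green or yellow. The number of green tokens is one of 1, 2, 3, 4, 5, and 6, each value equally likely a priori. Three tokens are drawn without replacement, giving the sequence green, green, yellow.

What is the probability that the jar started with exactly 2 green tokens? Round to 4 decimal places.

0.0714

The likelihood of the observed sequence under each hypothesis: P(data | r = 1) = (1/7)(0/6) = 0; P(data | r = 2) = (2/7)(1/6)(5/5) = 1/21; P(data | r = 3) = (3/7)(2/6)(4/5) = 4/35; P(data | r = 4) = (4/7)(3/6)(3/5) = 6/35; P(data | r = 5) = (5/7)(4/6)(2/5) = 4/21; P(data | r = 6) = (6/7)(5/6)(1/5) = 1/7.
Weighting by the prior gives 1/6 · 0 = 0, 1/6 · 1/21 = 1/126, 1/6 · 4/35 = 2/105, 1/6 · 6/35 = 1/35, 1/6 · 4/21 = 2/63, 1/6 · 1/7 = 1/42; with total 1/9.
Therefore the posterior P(r = 2 | data) = (1/126) / (1/9) = 1/14.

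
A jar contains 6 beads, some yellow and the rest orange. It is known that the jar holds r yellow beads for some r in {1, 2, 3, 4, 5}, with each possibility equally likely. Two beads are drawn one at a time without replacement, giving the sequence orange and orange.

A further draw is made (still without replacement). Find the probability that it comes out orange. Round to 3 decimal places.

Compute the likelihood of the observed sequence for each case: P(data | r = 1) = (5/6)(4/5) = 2/3; P(data | r = 2) = (4/6)(3/5) = 2/5; P(data | r = 3) = (3/6)(2/5) = 1/5; P(data | r = 4) = (2/6)(1/5) = 1/15; P(data | r = 5) = (1/6)(0/5) = 0.
Multiplying each by its prior: 1/5 · 2/3 = 2/15, 1/5 · 2/5 = 2/25, 1/5 · 1/5 = 1/25, 1/5 · 1/15 = 1/75, 1/5 · 0 = 0; these sum to 4/15.
Normalising, the posterior is P(r = 1 | data) = 1/2, P(r = 2 | data) = 3/10, P(r = 3 | data) = 3/20, P(r = 4 | data) = 1/20, P(r = 5 | data) = 0.
So P(orange next | data) = Σ P(orange next | H) P(H | data) = (3/4)(1/2) + (1/2)(3/10) + (1/4)(3/20) + (0)(1/20) = 9/16.

0.563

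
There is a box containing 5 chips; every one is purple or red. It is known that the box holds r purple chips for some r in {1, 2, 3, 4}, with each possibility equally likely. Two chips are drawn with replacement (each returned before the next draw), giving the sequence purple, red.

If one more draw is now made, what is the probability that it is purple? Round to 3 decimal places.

Compute the likelihood of the observed sequence for each case: P(data | r = 1) = (1/5)(4/5) = 4/25; P(data | r = 2) = (2/5)(3/5) = 6/25; P(data | r = 3) = (3/5)(2/5) = 6/25; P(data | r = 4) = (4/5)(1/5) = 4/25.
Multiplying each by its prior: 1/4 · 4/25 = 1/25, 1/4 · 6/25 = 3/50, 1/4 · 6/25 = 3/50, 1/4 · 4/25 = 1/25; these sum to 1/5.
Normalising, the posterior is P(r = 1 | data) = 1/5, P(r = 2 | data) = 3/10, P(r = 3 | data) = 3/10, P(r = 4 | data) = 1/5.
So P(purple next | data) = Σ P(purple next | H) P(H | data) = (1/5)(1/5) + (2/5)(3/10) + (3/5)(3/10) + (4/5)(1/5) = 1/2.

0.500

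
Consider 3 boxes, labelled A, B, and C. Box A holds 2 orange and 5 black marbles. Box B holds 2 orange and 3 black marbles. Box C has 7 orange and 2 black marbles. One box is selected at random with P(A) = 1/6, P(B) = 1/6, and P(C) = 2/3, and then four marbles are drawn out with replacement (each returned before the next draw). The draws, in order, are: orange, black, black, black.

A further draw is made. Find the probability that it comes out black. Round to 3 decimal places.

0.596

For each hypothesis, P(data | H) works out to: P(data | box A) = (2/7)(5/7)(5/7)(5/7) = 0.10412; P(data | box B) = (2/5)(3/5)(3/5)(3/5) = 0.0864; P(data | box C) = (7/9)(2/9)(2/9)(2/9) = 0.0085353.
The prior-weighted likelihoods are 1/6 · 0.10412 = 0.017354, 1/6 · 0.0864 = 0.0144, 2/3 · 0.0085353 = 0.0056902; with total 0.037444.
Normalising, the posterior is P(box A | data) = 0.46346, P(box B | data) = 0.38457, P(box C | data) = 0.15197.
Averaging over the posterior, P(black next | data) = (5/7)(0.46346) + (3/5)(0.38457) + (2/9)(0.15197) = 0.59556.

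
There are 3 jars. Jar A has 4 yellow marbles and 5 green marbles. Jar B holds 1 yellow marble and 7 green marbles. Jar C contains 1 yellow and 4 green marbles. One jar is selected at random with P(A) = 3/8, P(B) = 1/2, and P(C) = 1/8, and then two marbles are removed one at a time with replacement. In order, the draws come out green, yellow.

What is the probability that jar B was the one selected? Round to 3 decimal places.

Compute the likelihood of the observed sequence for each case: P(data | jar A) = (5/9)(4/9) = 0.24691; P(data | jar B) = (7/8)(1/8) = 0.10938; P(data | jar C) = (4/5)(1/5) = 0.16.
The prior-weighted likelihoods are 3/8 · 0.24691 = 0.092593, 1/2 · 0.10938 = 0.054688, 1/8 · 0.16 = 0.02; these sum to 0.16728.
By Bayes' rule, P(jar B | data) = (0.054688) / (0.16728) = 0.32692.

0.327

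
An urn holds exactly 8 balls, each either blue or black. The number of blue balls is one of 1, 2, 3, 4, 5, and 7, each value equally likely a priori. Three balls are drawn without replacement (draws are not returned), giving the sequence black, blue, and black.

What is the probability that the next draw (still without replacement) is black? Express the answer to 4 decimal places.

0.6300

Compute the likelihood of the observed sequence for each case: P(data | r = 1) = (7/8)(1/7)(6/6) = 1/8; P(data | r = 2) = (6/8)(2/7)(5/6) = 5/28; P(data | r = 3) = (5/8)(3/7)(4/6) = 5/28; P(data | r = 4) = (4/8)(4/7)(3/6) = 1/7; P(data | r = 5) = (3/8)(5/7)(2/6) = 5/56; P(data | r = 7) = (1/8)(7/7)(0/6) = 0.
Multiplying each by its prior: 1/6 · 1/8 = 1/48, 1/6 · 5/28 = 5/168, 1/6 · 5/28 = 5/168, 1/6 · 1/7 = 1/42, 1/6 · 5/56 = 5/336, 1/6 · 0 = 0; with total 5/42.
The posterior is then P(r = 1 | data) = 7/40, P(r = 2 | data) = 1/4, P(r = 3 | data) = 1/4, P(r = 4 | data) = 1/5, P(r = 5 | data) = 1/8, P(r = 7 | data) = 0.
So P(black next | data) = Σ P(black next | H) P(H | data) = (1)(7/40) + (4/5)(1/4) + (3/5)(1/4) + (2/5)(1/5) + (1/5)(1/8) = 63/100.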